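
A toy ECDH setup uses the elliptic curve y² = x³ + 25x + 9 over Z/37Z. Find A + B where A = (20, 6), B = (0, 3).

(21, 29)

(20, 6) + (0, 3). λ = (3 - 6)/(0 - 20) ≡ 34/17 mod 37. 17⁻¹ ≡ 24 (mod 37), so λ ≡ 2.
  x = λ² - 20 - 0 = 4 - 20 ≡ 21; y = λ·(20 - 21) - 6 ≡ 29. → (21, 29)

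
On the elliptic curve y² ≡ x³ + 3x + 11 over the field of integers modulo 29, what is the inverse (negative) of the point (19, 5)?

(19, 24)

-(19, 5) = (19, -5 mod 29) = (19, 24).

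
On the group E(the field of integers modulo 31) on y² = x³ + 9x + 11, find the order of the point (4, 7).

12

2P: tangent at (4, 7): λ = (3·4² + 9)/(2·7) ≡ 26/14. 14⁻¹ ≡ 20 (mod 31), so λ ≡ 26·20 ≡ 24.
  x = λ² - 4 - 4 = 576 - 8 ≡ 10; y = λ·(4 - 10) - 7 ≡ 4. → (10, 4)
3P: (10, 4) + (4, 7). λ = (7 - 4)/(4 - 10) ≡ 3/25 mod 31. 25⁻¹ ≡ 5 (mod 31), so λ ≡ 15.
  x = λ² - 10 - 4 = 225 - 14 ≡ 25; y = λ·(10 - 25) - 4 ≡ 19. → (25, 19)
4P: (25, 19) + (4, 7). λ = (7 - 19)/(4 - 25) ≡ 19/10 mod 31. 10⁻¹ ≡ 28 (mod 31), so λ ≡ 5.
  x = λ² - 25 - 4 = 25 - 29 ≡ 27; y = λ·(25 - 27) - 19 ≡ 2. → (27, 2)
5P: (27, 2) + (4, 7). λ = (7 - 2)/(4 - 27) ≡ 5/8 mod 31. 8⁻¹ ≡ 4 (mod 31) since 8·4 = 32 ≡ 1, so λ ≡ 20.
  x = λ² - 27 - 4 = 400 - 31 ≡ 28; y = λ·(27 - 28) - 2 ≡ 9. → (28, 9)
6P: (28, 9) + (4, 7). λ = (7 - 9)/(4 - 28) ≡ 29/7 mod 31. 7⁻¹ ≡ 9 (mod 31), so λ ≡ 13.
  x = λ² - 28 - 4 = 169 - 32 ≡ 13; y = λ·(28 - 13) - 9 ≡ 0. → (13, 0)
7P: (13, 0) + (4, 7). λ = (7 - 0)/(4 - 13) ≡ 7/22 mod 31. 22⁻¹ ≡ 24 (mod 31) since 22·24 = 528 ≡ 1, so λ ≡ 13.
  x = λ² - 13 - 4 = 169 - 17 ≡ 28; y = λ·(13 - 28) - 0 ≡ 22. → (28, 22)
8P: (28, 22) + (4, 7). λ = (7 - 22)/(4 - 28) ≡ 16/7 mod 31. 7⁻¹ ≡ 9 (mod 31), so λ ≡ 20.
  x = λ² - 28 - 4 = 400 - 32 ≡ 27; y = λ·(28 - 27) - 22 ≡ 29. → (27, 29)
9P: (27, 29) + (4, 7). λ = (7 - 29)/(4 - 27) ≡ 9/8 mod 31. 8⁻¹ ≡ 4 (mod 31) since 8·4 = 32 ≡ 1, so λ ≡ 5.
  x = λ² - 27 - 4 = 25 - 31 ≡ 25; y = λ·(27 - 25) - 29 ≡ 12. → (25, 12)
10P: (25, 12) + (4, 7). λ = (7 - 12)/(4 - 25) ≡ 26/10 mod 31. 10⁻¹ ≡ 28 (mod 31) since 10·28 = 280 ≡ 1, so λ ≡ 15.
  x = λ² - 25 - 4 = 225 - 29 ≡ 10; y = λ·(25 - 10) - 12 ≡ 27. → (10, 27)
11P: (10, 27) + (4, 7). λ = (7 - 27)/(4 - 10) ≡ 11/25 mod 31. 25⁻¹ ≡ 5 (mod 31) since 25·5 = 125 ≡ 1, so λ ≡ 24.
  x = λ² - 10 - 4 = 576 - 14 ≡ 4; y = λ·(10 - 4) - 27 ≡ 24. → (4, 24)
12P: (4, 24) + (4, 7): same x and y₁ ≡ -y₂, so the sum is ∞.
12P = ∞, so the order is 12.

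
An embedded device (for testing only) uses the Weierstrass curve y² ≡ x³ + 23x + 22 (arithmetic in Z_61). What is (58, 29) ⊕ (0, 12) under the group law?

(58, 29) + (0, 12). λ = (12 - 29)/(0 - 58) ≡ 44/3 mod 61. 3⁻¹ ≡ 41 (mod 61), so λ ≡ 35.
  x = λ² - 58 - 0 = 1225 - 58 ≡ 8; y = λ·(58 - 8) - 29 ≡ 13. → (8, 13)

(8, 13)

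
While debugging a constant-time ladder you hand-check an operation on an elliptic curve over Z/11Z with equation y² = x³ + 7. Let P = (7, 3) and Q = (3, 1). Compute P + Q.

(4, 4)

(7, 3) + (3, 1). λ = (1 - 3)/(3 - 7) ≡ 9/7 mod 11. 7⁻¹ ≡ 8 (mod 11) since 7·8 = 56 ≡ 1, so λ ≡ 6.
  x = λ² - 7 - 3 = 36 - 10 ≡ 4; y = λ·(7 - 4) - 3 ≡ 4. → (4, 4)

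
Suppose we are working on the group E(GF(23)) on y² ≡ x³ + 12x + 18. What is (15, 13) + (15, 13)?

tangent at (15, 13): λ = (3·15² + 12)/(2·13) ≡ 20/3. 3⁻¹ ≡ 8 (mod 23), so λ ≡ 20·8 ≡ 22.
  x = λ² - 15 - 15 = 484 - 30 ≡ 17; y = λ·(15 - 17) - 13 ≡ 12. → (17, 12)

(17, 12)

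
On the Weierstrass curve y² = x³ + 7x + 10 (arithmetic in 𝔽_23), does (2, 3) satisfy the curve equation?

yes

y² = 3² ≡ 9; x³ + 7x + 10 = 32 ≡ 9 (mod 23). 9 = 9.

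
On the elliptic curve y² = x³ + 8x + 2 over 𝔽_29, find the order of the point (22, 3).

8

2P: tangent at (22, 3): λ = (3·22² + 8)/(2·3) ≡ 10/6. 6⁻¹ ≡ 5 (mod 29), so λ ≡ 10·5 ≡ 21.
  x = λ² - 22 - 22 = 441 - 44 ≡ 20; y = λ·(22 - 20) - 3 ≡ 10. → (20, 10)
3P: (20, 10) + (22, 3). λ = (3 - 10)/(22 - 20) ≡ 22/2 mod 29. 2⁻¹ ≡ 15 (mod 29), so λ ≡ 11.
  x = λ² - 20 - 22 = 121 - 42 ≡ 21; y = λ·(20 - 21) - 10 ≡ 8. → (21, 8)
4P: (21, 8) + (22, 3). λ = (3 - 8)/(22 - 21) ≡ 24/1 mod 29. 1⁻¹ ≡ 1 (mod 29), so λ ≡ 24.
  x = λ² - 21 - 22 = 576 - 43 ≡ 11; y = λ·(21 - 11) - 8 ≡ 0. → (11, 0)
5P: (11, 0) + (22, 3). λ = (3 - 0)/(22 - 11) ≡ 3/11 mod 29. 11⁻¹ ≡ 8 (mod 29), so λ ≡ 24.
  x = λ² - 11 - 22 = 576 - 33 ≡ 21; y = λ·(11 - 21) - 0 ≡ 21. → (21, 21)
6P: (21, 21) + (22, 3). λ = (3 - 21)/(22 - 21) ≡ 11/1 mod 29. 1⁻¹ ≡ 1 (mod 29) since 1·1 = 1 ≡ 1, so λ ≡ 11.
  x = λ² - 21 - 22 = 121 - 43 ≡ 20; y = λ·(21 - 20) - 21 ≡ 19. → (20, 19)
7P: (20, 19) + (22, 3). λ = (3 - 19)/(22 - 20) ≡ 13/2 mod 29. 2⁻¹ ≡ 15 (mod 29) since 2·15 = 30 ≡ 1, so λ ≡ 21.
  x = λ² - 20 - 22 = 441 - 42 ≡ 22; y = λ·(20 - 22) - 19 ≡ 26. → (22, 26)
8P: (22, 26) + (22, 3): same x and y₁ ≡ -y₂, so the sum is ∞.
8P = ∞, so the order is 8.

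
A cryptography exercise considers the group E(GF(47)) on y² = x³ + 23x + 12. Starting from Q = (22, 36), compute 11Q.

Repeated addition: build up to 11Q.
2Q: tangent at (22, 36): λ = (3·22² + 23)/(2·36) ≡ 18/25. 25⁻¹ ≡ 32 (mod 47) since 25·32 = 800 ≡ 1, so λ ≡ 18·32 ≡ 12.
  x = λ² - 22 - 22 = 144 - 44 ≡ 6; y = λ·(22 - 6) - 36 ≡ 15. → (6, 15)
3Q: (6, 15) + (22, 36). λ = (36 - 15)/(22 - 6) ≡ 21/16 mod 47. 16⁻¹ ≡ 3 (mod 47), so λ ≡ 16.
  x = λ² - 6 - 22 = 256 - 28 ≡ 40; y = λ·(6 - 40) - 15 ≡ 5. → (40, 5)
4Q: (40, 5) + (22, 36). λ = (36 - 5)/(22 - 40) ≡ 31/29 mod 47. 29⁻¹ ≡ 13 (mod 47), so λ ≡ 27.
  x = λ² - 40 - 22 = 729 - 62 ≡ 9; y = λ·(40 - 9) - 5 ≡ 33. → (9, 33)
5Q: (9, 33) + (22, 36). λ = (36 - 33)/(22 - 9) ≡ 3/13 mod 47. 13⁻¹ ≡ 29 (mod 47) since 13·29 = 377 ≡ 1, so λ ≡ 40.
  x = λ² - 9 - 22 = 1600 - 31 ≡ 18; y = λ·(9 - 18) - 33 ≡ 30. → (18, 30)
6Q: (18, 30) + (22, 36). λ = (36 - 30)/(22 - 18) ≡ 6/4 mod 47. 4⁻¹ ≡ 12 (mod 47), so λ ≡ 25.
  x = λ² - 18 - 22 = 625 - 40 ≡ 21; y = λ·(18 - 21) - 30 ≡ 36. → (21, 36)
7Q: (21, 36) + (22, 36). λ = (36 - 36)/(22 - 21) ≡ 0/1 mod 47. 1⁻¹ ≡ 1 (mod 47), so λ ≡ 0.
  x = λ² - 21 - 22 = 0 - 43 ≡ 4; y = λ·(21 - 4) - 36 ≡ 11. → (4, 11)
8Q: (4, 11) + (22, 36). λ = (36 - 11)/(22 - 4) ≡ 25/18 mod 47. 18⁻¹ ≡ 34 (mod 47) since 18·34 = 612 ≡ 1, so λ ≡ 4.
  x = λ² - 4 - 22 = 16 - 26 ≡ 37; y = λ·(4 - 37) - 11 ≡ 45. → (37, 45)
9Q: (37, 45) + (22, 36). λ = (36 - 45)/(22 - 37) ≡ 38/32 mod 47. 32⁻¹ ≡ 25 (mod 47) since 32·25 = 800 ≡ 1, so λ ≡ 10.
  x = λ² - 37 - 22 = 100 - 59 ≡ 41; y = λ·(37 - 41) - 45 ≡ 9. → (41, 9)
10Q: (41, 9) + (22, 36). λ = (36 - 9)/(22 - 41) ≡ 27/28 mod 47. 28⁻¹ ≡ 42 (mod 47), so λ ≡ 6.
  x = λ² - 41 - 22 = 36 - 63 ≡ 20; y = λ·(41 - 20) - 9 ≡ 23. → (20, 23)
11Q: (20, 23) + (22, 36). λ = (36 - 23)/(22 - 20) ≡ 13/2 mod 47. 2⁻¹ ≡ 24 (mod 47), so λ ≡ 30.
  x = λ² - 20 - 22 = 900 - 42 ≡ 12; y = λ·(20 - 12) - 23 ≡ 29. → (12, 29)

(12, 29)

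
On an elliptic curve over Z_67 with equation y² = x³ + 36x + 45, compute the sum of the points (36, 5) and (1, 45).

(36, 5) + (1, 45). λ = (45 - 5)/(1 - 36) ≡ 40/32 mod 67. 32⁻¹ ≡ 44 (mod 67), so λ ≡ 18.
  x = λ² - 36 - 1 = 324 - 37 ≡ 19; y = λ·(36 - 19) - 5 ≡ 33. → (19, 33)

(19, 33)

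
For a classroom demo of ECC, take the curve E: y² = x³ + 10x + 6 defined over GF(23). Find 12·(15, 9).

Write G = (15, 9).
Double-and-add on 12 = (1100)₂. Start with G = (15, 9) for the leading 1-bit.
double: tangent at (15, 9): λ = (3·15² + 10)/(2·9) ≡ 18/18. 18⁻¹ ≡ 9 (mod 23), so λ ≡ 18·9 ≡ 1.
  x = λ² - 15 - 15 = 1 - 30 ≡ 17; y = λ·(15 - 17) - 9 ≡ 12. → (17, 12)
add G: (17, 12) + (15, 9). λ = (9 - 12)/(15 - 17) ≡ 20/21 mod 23. 21⁻¹ ≡ 11 (mod 23) since 21·11 = 231 ≡ 1, so λ ≡ 13.
  x = λ² - 17 - 15 = 169 - 32 ≡ 22; y = λ·(17 - 22) - 12 ≡ 15. → (22, 15)
double: tangent at (22, 15): λ = (3·22² + 10)/(2·15) ≡ 13/7. 7⁻¹ ≡ 10 (mod 23), so λ ≡ 13·10 ≡ 15.
  x = λ² - 22 - 22 = 225 - 44 ≡ 20; y = λ·(22 - 20) - 15 ≡ 15. → (20, 15)
double: tangent at (20, 15): λ = (3·20² + 10)/(2·15) ≡ 14/7. 7⁻¹ ≡ 10 (mod 23), so λ ≡ 14·10 ≡ 2.
  x = λ² - 20 - 20 = 4 - 40 ≡ 10; y = λ·(20 - 10) - 15 ≡ 5. → (10, 5)

(10, 5)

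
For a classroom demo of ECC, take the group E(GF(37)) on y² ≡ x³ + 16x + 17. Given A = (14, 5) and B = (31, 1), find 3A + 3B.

First 3A:
Repeated addition: build up to 3A.
2A: tangent at (14, 5): λ = (3·14² + 16)/(2·5) ≡ 12/10. 10⁻¹ ≡ 26 (mod 37) since 10·26 = 260 ≡ 1, so λ ≡ 12·26 ≡ 16.
  x = λ² - 14 - 14 = 256 - 28 ≡ 6; y = λ·(14 - 6) - 5 ≡ 12. → (6, 12)
3A: (6, 12) + (14, 5). λ = (5 - 12)/(14 - 6) ≡ 30/8 mod 37. 8⁻¹ ≡ 14 (mod 37) since 8·14 = 112 ≡ 1, so λ ≡ 13.
  x = λ² - 6 - 14 = 169 - 20 ≡ 1; y = λ·(6 - 1) - 12 ≡ 16. → (1, 16)
3A = (1, 16).
Next 3B:
Repeated addition: build up to 3B.
2B: tangent at (31, 1): λ = (3·31² + 16)/(2·1) ≡ 13/2. 2⁻¹ ≡ 19 (mod 37), so λ ≡ 13·19 ≡ 25.
  x = λ² - 31 - 31 = 625 - 62 ≡ 8; y = λ·(31 - 8) - 1 ≡ 19. → (8, 19)
3B: (8, 19) + (31, 1). λ = (1 - 19)/(31 - 8) ≡ 19/23 mod 37. 23⁻¹ ≡ 29 (mod 37), so λ ≡ 33.
  x = λ² - 8 - 31 = 1089 - 39 ≡ 14; y = λ·(8 - 14) - 19 ≡ 5. → (14, 5)
3B = (14, 5).
Finally 3A + 3B:
(1, 16) + (14, 5). λ = (5 - 16)/(14 - 1) ≡ 26/13 mod 37. 13⁻¹ ≡ 20 (mod 37) since 13·20 = 260 ≡ 1, so λ ≡ 2.
  x = λ² - 1 - 14 = 4 - 15 ≡ 26; y = λ·(1 - 26) - 16 ≡ 8. → (26, 8)

(26, 8)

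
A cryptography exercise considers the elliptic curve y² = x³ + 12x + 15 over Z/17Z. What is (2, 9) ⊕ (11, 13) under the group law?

(0, 7)

(2, 9) + (11, 13). λ = (13 - 9)/(11 - 2) ≡ 4/9 mod 17. 9⁻¹ ≡ 2 (mod 17), so λ ≡ 8.
  x = λ² - 2 - 11 = 64 - 13 ≡ 0; y = λ·(2 - 0) - 9 ≡ 7. → (0, 7)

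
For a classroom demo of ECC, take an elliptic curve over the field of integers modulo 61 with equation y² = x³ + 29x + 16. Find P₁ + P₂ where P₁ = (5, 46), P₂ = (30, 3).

(5, 46) + (30, 3). λ = (3 - 46)/(30 - 5) ≡ 18/25 mod 61. 25⁻¹ ≡ 22 (mod 61), so λ ≡ 30.
  x = λ² - 5 - 30 = 900 - 35 ≡ 11; y = λ·(5 - 11) - 46 ≡ 18. → (11, 18)

(11, 18)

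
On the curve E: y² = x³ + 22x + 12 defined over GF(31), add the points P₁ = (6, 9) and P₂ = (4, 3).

(6, 9) + (4, 3). λ = (3 - 9)/(4 - 6) ≡ 25/29 mod 31. 29⁻¹ ≡ 15 (mod 31), so λ ≡ 3.
  x = λ² - 6 - 4 = 9 - 10 ≡ 30; y = λ·(6 - 30) - 9 ≡ 12. → (30, 12)

(30, 12)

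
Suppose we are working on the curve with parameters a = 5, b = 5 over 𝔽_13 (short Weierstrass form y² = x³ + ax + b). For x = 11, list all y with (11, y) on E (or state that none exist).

x³ + 5x + 5 = 1391 ≡ 0 (mod 13).
Only y = 0 satisfies y² ≡ 0.

0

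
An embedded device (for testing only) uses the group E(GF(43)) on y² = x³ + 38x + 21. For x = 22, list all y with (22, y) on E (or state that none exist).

x³ + 38x + 21 = 11505 ≡ 24 (mod 43).
Square roots of 24 mod 43: 14 and 29 (since 14² = 196 ≡ 24).

14, 29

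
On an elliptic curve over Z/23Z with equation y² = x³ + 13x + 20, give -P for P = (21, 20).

(21, 3)

-(21, 20) = (21, -20 mod 23) = (21, 3).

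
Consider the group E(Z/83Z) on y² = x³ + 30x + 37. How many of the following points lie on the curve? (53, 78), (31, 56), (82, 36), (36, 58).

1

(53, 78): 78² ≡ 25, rhs ≡ 25 → on.
(31, 56): 56² ≡ 65, rhs ≡ 48 → off.
(82, 36): 36² ≡ 51, rhs ≡ 6 → off.
(36, 58): 58² ≡ 44, rhs ≡ 48 → off.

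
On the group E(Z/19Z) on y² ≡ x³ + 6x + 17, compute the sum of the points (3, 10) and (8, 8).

(15, 10)

(3, 10) + (8, 8). λ = (8 - 10)/(8 - 3) ≡ 17/5 mod 19. 5⁻¹ ≡ 4 (mod 19), so λ ≡ 11.
  x = λ² - 3 - 8 = 121 - 11 ≡ 15; y = λ·(3 - 15) - 10 ≡ 10. → (15, 10)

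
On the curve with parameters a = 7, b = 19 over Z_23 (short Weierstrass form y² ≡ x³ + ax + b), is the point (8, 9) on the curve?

y² = 9² ≡ 12; x³ + 7x + 19 = 587 ≡ 12 (mod 23). 12 = 12.

yes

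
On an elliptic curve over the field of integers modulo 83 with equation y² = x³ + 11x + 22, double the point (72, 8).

(25, 22)

tangent at (72, 8): λ = (3·72² + 11)/(2·8) ≡ 42/16. 16⁻¹ ≡ 26 (mod 83), so λ ≡ 42·26 ≡ 13.
  x = λ² - 72 - 72 = 169 - 144 ≡ 25; y = λ·(72 - 25) - 8 ≡ 22. → (25, 22)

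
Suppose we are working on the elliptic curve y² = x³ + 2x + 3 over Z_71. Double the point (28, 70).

(63, 16)

tangent at (28, 70): λ = (3·28² + 2)/(2·70) ≡ 11/69. 69⁻¹ ≡ 35 (mod 71), so λ ≡ 11·35 ≡ 30.
  x = λ² - 28 - 28 = 900 - 56 ≡ 63; y = λ·(28 - 63) - 70 ≡ 16. → (63, 16)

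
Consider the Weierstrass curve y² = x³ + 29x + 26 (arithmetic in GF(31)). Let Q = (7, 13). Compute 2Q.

tangent at (7, 13): λ = (3·7² + 29)/(2·13) ≡ 21/26. 26⁻¹ ≡ 6 (mod 31), so λ ≡ 21·6 ≡ 2.
  x = λ² - 7 - 7 = 4 - 14 ≡ 21; y = λ·(7 - 21) - 13 ≡ 21. → (21, 21)

(21, 21)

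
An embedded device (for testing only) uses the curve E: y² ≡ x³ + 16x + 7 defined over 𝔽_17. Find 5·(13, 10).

O

Write Q = (13, 10).
Repeated addition: build up to 5Q.
2Q: tangent at (13, 10): λ = (3·13² + 16)/(2·10) ≡ 13/3. 3⁻¹ ≡ 6 (mod 17), so λ ≡ 13·6 ≡ 10.
  x = λ² - 13 - 13 = 100 - 26 ≡ 6; y = λ·(13 - 6) - 10 ≡ 9. → (6, 9)
3Q: (6, 9) + (13, 10). λ = (10 - 9)/(13 - 6) ≡ 1/7 mod 17. 7⁻¹ ≡ 5 (mod 17), so λ ≡ 5.
  x = λ² - 6 - 13 = 25 - 19 ≡ 6; y = λ·(6 - 6) - 9 ≡ 8. → (6, 8)
4Q: (6, 8) + (13, 10). λ = (10 - 8)/(13 - 6) ≡ 2/7 mod 17. 7⁻¹ ≡ 5 (mod 17) since 7·5 = 35 ≡ 1, so λ ≡ 10.
  x = λ² - 6 - 13 = 100 - 19 ≡ 13; y = λ·(6 - 13) - 8 ≡ 7. → (13, 7)
5Q: (13, 7) + (13, 10): same x and y₁ ≡ -y₂, so the sum is 𝒪.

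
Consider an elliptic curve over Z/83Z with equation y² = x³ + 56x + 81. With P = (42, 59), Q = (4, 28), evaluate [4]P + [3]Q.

(40, 2)

First 4P:
Double-and-add on 4 = (100)₂. Start with P = (42, 59) for the leading 1-bit.
double: tangent at (42, 59): λ = (3·42² + 56)/(2·59) ≡ 36/35. 35⁻¹ ≡ 19 (mod 83), so λ ≡ 36·19 ≡ 20.
  x = λ² - 42 - 42 = 400 - 84 ≡ 67; y = λ·(42 - 67) - 59 ≡ 22. → (67, 22)
double: tangent at (67, 22): λ = (3·67² + 56)/(2·22) ≡ 77/44. 44⁻¹ ≡ 17 (mod 83) since 44·17 = 748 ≡ 1, so λ ≡ 77·17 ≡ 64.
  x = λ² - 67 - 67 = 4096 - 134 ≡ 61; y = λ·(67 - 61) - 22 ≡ 30. → (61, 30)
4P = (61, 30).
Next 3Q:
Repeated addition: build up to 3Q.
2Q: tangent at (4, 28): λ = (3·4² + 56)/(2·28) ≡ 21/56. 56⁻¹ ≡ 43 (mod 83) since 56·43 = 2408 ≡ 1, so λ ≡ 21·43 ≡ 73.
  x = λ² - 4 - 4 = 5329 - 8 ≡ 9; y = λ·(4 - 9) - 28 ≡ 22. → (9, 22)
3Q: (9, 22) + (4, 28). λ = (28 - 22)/(4 - 9) ≡ 6/78 mod 83. 78⁻¹ ≡ 33 (mod 83), so λ ≡ 32.
  x = λ² - 9 - 4 = 1024 - 13 ≡ 15; y = λ·(9 - 15) - 22 ≡ 35. → (15, 35)
3Q = (15, 35).
Finally 4P + 3Q:
(61, 30) + (15, 35). λ = (35 - 30)/(15 - 61) ≡ 5/37 mod 83. 37⁻¹ ≡ 9 (mod 83), so λ ≡ 45.
  x = λ² - 61 - 15 = 2025 - 76 ≡ 40; y = λ·(61 - 40) - 30 ≡ 2. → (40, 2)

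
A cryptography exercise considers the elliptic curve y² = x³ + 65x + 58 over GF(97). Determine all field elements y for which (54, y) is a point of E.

20, 77

x³ + 65x + 58 = 161032 ≡ 12 (mod 97).
Square roots of 12 mod 97: 20 and 77 (since 20² = 400 ≡ 12).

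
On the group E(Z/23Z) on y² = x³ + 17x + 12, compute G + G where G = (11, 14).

(4, 12)

tangent at (11, 14): λ = (3·11² + 17)/(2·14) ≡ 12/5. 5⁻¹ ≡ 14 (mod 23) since 5·14 = 70 ≡ 1, so λ ≡ 12·14 ≡ 7.
  x = λ² - 11 - 11 = 49 - 22 ≡ 4; y = λ·(11 - 4) - 14 ≡ 12. → (4, 12)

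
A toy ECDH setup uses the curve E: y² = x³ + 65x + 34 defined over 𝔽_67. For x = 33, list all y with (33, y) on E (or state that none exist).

x³ + 65x + 34 = 38116 ≡ 60 (mod 67).
Square roots of 60 mod 67: 23 and 44 (since 23² = 529 ≡ 60).

23, 44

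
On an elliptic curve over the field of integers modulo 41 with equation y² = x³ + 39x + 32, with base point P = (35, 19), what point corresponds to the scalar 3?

O

Repeated addition: build up to 3P.
2P: tangent at (35, 19): λ = (3·35² + 39)/(2·19) ≡ 24/38. 38⁻¹ ≡ 27 (mod 41) since 38·27 = 1026 ≡ 1, so λ ≡ 24·27 ≡ 33.
  x = λ² - 35 - 35 = 1089 - 70 ≡ 35; y = λ·(35 - 35) - 19 ≡ 22. → (35, 22)
3P: (35, 22) + (35, 19): same x and y₁ ≡ -y₂, so the sum is O.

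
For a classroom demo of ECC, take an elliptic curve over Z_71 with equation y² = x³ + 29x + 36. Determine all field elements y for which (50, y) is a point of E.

none

x³ + 29x + 36 = 126486 ≡ 35 (mod 71).
35 is a non-residue mod 71; no y exists.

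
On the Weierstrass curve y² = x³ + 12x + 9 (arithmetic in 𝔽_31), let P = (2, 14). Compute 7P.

Double-and-add on 7 = (111)₂. Start with P = (2, 14) for the leading 1-bit.
double: tangent at (2, 14): λ = (3·2² + 12)/(2·14) ≡ 24/28. 28⁻¹ ≡ 10 (mod 31) since 28·10 = 280 ≡ 1, so λ ≡ 24·10 ≡ 23.
  x = λ² - 2 - 2 = 529 - 4 ≡ 29; y = λ·(2 - 29) - 14 ≡ 16. → (29, 16)
add P: (29, 16) + (2, 14). λ = (14 - 16)/(2 - 29) ≡ 29/4 mod 31. 4⁻¹ ≡ 8 (mod 31) since 4·8 = 32 ≡ 1, so λ ≡ 15.
  x = λ² - 29 - 2 = 225 - 31 ≡ 8; y = λ·(29 - 8) - 16 ≡ 20. → (8, 20)
double: tangent at (8, 20): λ = (3·8² + 12)/(2·20) ≡ 18/9. 9⁻¹ ≡ 7 (mod 31), so λ ≡ 18·7 ≡ 2.
  x = λ² - 8 - 8 = 4 - 16 ≡ 19; y = λ·(8 - 19) - 20 ≡ 20. → (19, 20)
add P: (19, 20) + (2, 14). λ = (14 - 20)/(2 - 19) ≡ 25/14 mod 31. 14⁻¹ ≡ 20 (mod 31) since 14·20 = 280 ≡ 1, so λ ≡ 4.
  x = λ² - 19 - 2 = 16 - 21 ≡ 26; y = λ·(19 - 26) - 20 ≡ 14. → (26, 14)

(26, 14)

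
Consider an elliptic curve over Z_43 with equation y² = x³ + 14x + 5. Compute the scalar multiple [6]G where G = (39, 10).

Double-and-add on 6 = (110)₂. Start with G = (39, 10) for the leading 1-bit.
double: tangent at (39, 10): λ = (3·39² + 14)/(2·10) ≡ 19/20. 20⁻¹ ≡ 28 (mod 43) since 20·28 = 560 ≡ 1, so λ ≡ 19·28 ≡ 16.
  x = λ² - 39 - 39 = 256 - 78 ≡ 6; y = λ·(39 - 6) - 10 ≡ 2. → (6, 2)
add G: (6, 2) + (39, 10). λ = (10 - 2)/(39 - 6) ≡ 8/33 mod 43. 33⁻¹ ≡ 30 (mod 43) since 33·30 = 990 ≡ 1, so λ ≡ 25.
  x = λ² - 6 - 39 = 625 - 45 ≡ 21; y = λ·(6 - 21) - 2 ≡ 10. → (21, 10)
double: tangent at (21, 10): λ = (3·21² + 14)/(2·10) ≡ 4/20. 20⁻¹ ≡ 28 (mod 43), so λ ≡ 4·28 ≡ 26.
  x = λ² - 21 - 21 = 676 - 42 ≡ 32; y = λ·(21 - 32) - 10 ≡ 5. → (32, 5)

(32, 5)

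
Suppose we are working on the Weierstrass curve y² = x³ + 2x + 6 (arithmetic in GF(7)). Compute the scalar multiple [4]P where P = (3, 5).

Repeated addition: build up to 4P.
2P: tangent at (3, 5): λ = (3·3² + 2)/(2·5) ≡ 1/3. 3⁻¹ ≡ 5 (mod 7), so λ ≡ 1·5 ≡ 5.
  x = λ² - 3 - 3 = 25 - 6 ≡ 5; y = λ·(3 - 5) - 5 ≡ 6. → (5, 6)
3P: (5, 6) + (3, 5). λ = (5 - 6)/(3 - 5) ≡ 6/5 mod 7. 5⁻¹ ≡ 3 (mod 7) since 5·3 = 15 ≡ 1, so λ ≡ 4.
  x = λ² - 5 - 3 = 16 - 8 ≡ 1; y = λ·(5 - 1) - 6 ≡ 3. → (1, 3)
4P: (1, 3) + (3, 5). λ = (5 - 3)/(3 - 1) ≡ 2/2 mod 7. 2⁻¹ ≡ 4 (mod 7), so λ ≡ 1.
  x = λ² - 1 - 3 = 1 - 4 ≡ 4; y = λ·(1 - 4) - 3 ≡ 1. → (4, 1)

(4, 1)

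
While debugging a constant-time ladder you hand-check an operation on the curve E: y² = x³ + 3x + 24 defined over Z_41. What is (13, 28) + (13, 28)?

tangent at (13, 28): λ = (3·13² + 3)/(2·28) ≡ 18/15. 15⁻¹ ≡ 11 (mod 41) since 15·11 = 165 ≡ 1, so λ ≡ 18·11 ≡ 34.
  x = λ² - 13 - 13 = 1156 - 26 ≡ 23; y = λ·(13 - 23) - 28 ≡ 1. → (23, 1)

(23, 1)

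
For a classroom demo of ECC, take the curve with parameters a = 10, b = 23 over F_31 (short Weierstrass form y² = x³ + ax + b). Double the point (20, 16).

(23, 12)

tangent at (20, 16): λ = (3·20² + 10)/(2·16) ≡ 1/1. 1⁻¹ ≡ 1 (mod 31) since 1·1 = 1 ≡ 1, so λ ≡ 1·1 ≡ 1.
  x = λ² - 20 - 20 = 1 - 40 ≡ 23; y = λ·(20 - 23) - 16 ≡ 12. → (23, 12)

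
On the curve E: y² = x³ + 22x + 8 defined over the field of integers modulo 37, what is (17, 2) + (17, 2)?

tangent at (17, 2): λ = (3·17² + 22)/(2·2) ≡ 1/4. 4⁻¹ ≡ 28 (mod 37), so λ ≡ 1·28 ≡ 28.
  x = λ² - 17 - 17 = 784 - 34 ≡ 10; y = λ·(17 - 10) - 2 ≡ 9. → (10, 9)

(10, 9)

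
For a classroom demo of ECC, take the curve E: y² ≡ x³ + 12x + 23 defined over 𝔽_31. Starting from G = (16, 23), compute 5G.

Double-and-add on 5 = (101)₂. Start with G = (16, 23) for the leading 1-bit.
double: tangent at (16, 23): λ = (3·16² + 12)/(2·23) ≡ 5/15. 15⁻¹ ≡ 29 (mod 31) since 15·29 = 435 ≡ 1, so λ ≡ 5·29 ≡ 21.
  x = λ² - 16 - 16 = 441 - 32 ≡ 6; y = λ·(16 - 6) - 23 ≡ 1. → (6, 1)
double: tangent at (6, 1): λ = (3·6² + 12)/(2·1) ≡ 27/2. 2⁻¹ ≡ 16 (mod 31) since 2·16 = 32 ≡ 1, so λ ≡ 27·16 ≡ 29.
  x = λ² - 6 - 6 = 841 - 12 ≡ 23; y = λ·(6 - 23) - 1 ≡ 2. → (23, 2)
add G: (23, 2) + (16, 23). λ = (23 - 2)/(16 - 23) ≡ 21/24 mod 31. 24⁻¹ ≡ 22 (mod 31), so λ ≡ 28.
  x = λ² - 23 - 16 = 784 - 39 ≡ 1; y = λ·(23 - 1) - 2 ≡ 25. → (1, 25)

(1, 25)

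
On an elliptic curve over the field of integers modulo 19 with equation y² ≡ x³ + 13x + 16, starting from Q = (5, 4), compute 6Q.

Repeated addition: build up to 6Q.
2Q: tangent at (5, 4): λ = (3·5² + 13)/(2·4) ≡ 12/8. 8⁻¹ ≡ 12 (mod 19) since 8·12 = 96 ≡ 1, so λ ≡ 12·12 ≡ 11.
  x = λ² - 5 - 5 = 121 - 10 ≡ 16; y = λ·(5 - 16) - 4 ≡ 8. → (16, 8)
3Q: (16, 8) + (5, 4). λ = (4 - 8)/(5 - 16) ≡ 15/8 mod 19. 8⁻¹ ≡ 12 (mod 19) since 8·12 = 96 ≡ 1, so λ ≡ 9.
  x = λ² - 16 - 5 = 81 - 21 ≡ 3; y = λ·(16 - 3) - 8 ≡ 14. → (3, 14)
4Q: (3, 14) + (5, 4). λ = (4 - 14)/(5 - 3) ≡ 9/2 mod 19. 2⁻¹ ≡ 10 (mod 19) since 2·10 = 20 ≡ 1, so λ ≡ 14.
  x = λ² - 3 - 5 = 196 - 8 ≡ 17; y = λ·(3 - 17) - 14 ≡ 18. → (17, 18)
5Q: (17, 18) + (5, 4). λ = (4 - 18)/(5 - 17) ≡ 5/7 mod 19. 7⁻¹ ≡ 11 (mod 19) since 7·11 = 77 ≡ 1, so λ ≡ 17.
  x = λ² - 17 - 5 = 289 - 22 ≡ 1; y = λ·(17 - 1) - 18 ≡ 7. → (1, 7)
6Q: (1, 7) + (5, 4). λ = (4 - 7)/(5 - 1) ≡ 16/4 mod 19. 4⁻¹ ≡ 5 (mod 19), so λ ≡ 4.
  x = λ² - 1 - 5 = 16 - 6 ≡ 10; y = λ·(1 - 10) - 7 ≡ 14. → (10, 14)

(10, 14)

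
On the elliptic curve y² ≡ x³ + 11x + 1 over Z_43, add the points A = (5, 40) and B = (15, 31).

(5, 40) + (15, 31). λ = (31 - 40)/(15 - 5) ≡ 34/10 mod 43. 10⁻¹ ≡ 13 (mod 43), so λ ≡ 12.
  x = λ² - 5 - 15 = 144 - 20 ≡ 38; y = λ·(5 - 38) - 40 ≡ 37. → (38, 37)

(38, 37)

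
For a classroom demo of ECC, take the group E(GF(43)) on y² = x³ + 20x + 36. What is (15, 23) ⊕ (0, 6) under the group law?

(1, 33)

(15, 23) + (0, 6). λ = (6 - 23)/(0 - 15) ≡ 26/28 mod 43. 28⁻¹ ≡ 20 (mod 43) since 28·20 = 560 ≡ 1, so λ ≡ 4.
  x = λ² - 15 - 0 = 16 - 15 ≡ 1; y = λ·(15 - 1) - 23 ≡ 33. → (1, 33)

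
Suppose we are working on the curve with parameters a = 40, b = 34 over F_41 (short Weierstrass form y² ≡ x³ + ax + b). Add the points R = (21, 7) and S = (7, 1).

(21, 7) + (7, 1). λ = (1 - 7)/(7 - 21) ≡ 35/27 mod 41. 27⁻¹ ≡ 38 (mod 41) since 27·38 = 1026 ≡ 1, so λ ≡ 18.
  x = λ² - 21 - 7 = 324 - 28 ≡ 9; y = λ·(21 - 9) - 7 ≡ 4. → (9, 4)

(9, 4)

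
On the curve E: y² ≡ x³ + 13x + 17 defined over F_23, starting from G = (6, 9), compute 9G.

O

Double-and-add on 9 = (1001)₂. Start with G = (6, 9) for the leading 1-bit.
double: tangent at (6, 9): λ = (3·6² + 13)/(2·9) ≡ 6/18. 18⁻¹ ≡ 9 (mod 23) since 18·9 = 162 ≡ 1, so λ ≡ 6·9 ≡ 8.
  x = λ² - 6 - 6 = 64 - 12 ≡ 6; y = λ·(6 - 6) - 9 ≡ 14. → (6, 14)
double: tangent at (6, 14): λ = (3·6² + 13)/(2·14) ≡ 6/5. 5⁻¹ ≡ 14 (mod 23), so λ ≡ 6·14 ≡ 15.
  x = λ² - 6 - 6 = 225 - 12 ≡ 6; y = λ·(6 - 6) - 14 ≡ 9. → (6, 9)
double: tangent at (6, 9): λ = (3·6² + 13)/(2·9) ≡ 6/18. 18⁻¹ ≡ 9 (mod 23) since 18·9 = 162 ≡ 1, so λ ≡ 6·9 ≡ 8.
  x = λ² - 6 - 6 = 64 - 12 ≡ 6; y = λ·(6 - 6) - 9 ≡ 14. → (6, 14)
add G: (6, 14) + (6, 9): same x and y₁ ≡ -y₂, so the sum is O.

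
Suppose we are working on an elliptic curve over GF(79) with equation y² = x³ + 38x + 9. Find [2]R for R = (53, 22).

(24, 29)

tangent at (53, 22): λ = (3·53² + 38)/(2·22) ≡ 12/44. 44⁻¹ ≡ 9 (mod 79), so λ ≡ 12·9 ≡ 29.
  x = λ² - 53 - 53 = 841 - 106 ≡ 24; y = λ·(53 - 24) - 22 ≡ 29. → (24, 29)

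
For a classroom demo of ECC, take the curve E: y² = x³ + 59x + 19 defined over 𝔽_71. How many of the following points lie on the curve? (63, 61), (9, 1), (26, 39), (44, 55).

(63, 61): 61² ≡ 29, rhs ≡ 29 → on.
(9, 1): 1² ≡ 1, rhs ≡ 1 → on.
(26, 39): 39² ≡ 30, rhs ≡ 30 → on.
(44, 55): 55² ≡ 43, rhs ≡ 43 → on.

4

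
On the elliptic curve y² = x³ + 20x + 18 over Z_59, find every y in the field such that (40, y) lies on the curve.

6, 53

x³ + 20x + 18 = 64818 ≡ 36 (mod 59).
Square roots of 36 mod 59: 6 and 53 (since 6² = 36 ≡ 36).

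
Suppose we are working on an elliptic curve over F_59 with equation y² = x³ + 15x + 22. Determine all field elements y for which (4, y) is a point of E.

21, 38

x³ + 15x + 22 = 146 ≡ 28 (mod 59).
Square roots of 28 mod 59: 21 and 38 (since 21² = 441 ≡ 28).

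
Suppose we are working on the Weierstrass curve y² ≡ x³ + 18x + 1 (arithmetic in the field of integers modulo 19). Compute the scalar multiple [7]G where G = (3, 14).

Repeated addition: build up to 7G.
2G: tangent at (3, 14): λ = (3·3² + 18)/(2·14) ≡ 7/9. 9⁻¹ ≡ 17 (mod 19) since 9·17 = 153 ≡ 1, so λ ≡ 7·17 ≡ 5.
  x = λ² - 3 - 3 = 25 - 6 ≡ 0; y = λ·(3 - 0) - 14 ≡ 1. → (0, 1)
3G: (0, 1) + (3, 14). λ = (14 - 1)/(3 - 0) ≡ 13/3 mod 19. 3⁻¹ ≡ 13 (mod 19), so λ ≡ 17.
  x = λ² - 0 - 3 = 289 - 3 ≡ 1; y = λ·(0 - 1) - 1 ≡ 1. → (1, 1)
4G: (1, 1) + (3, 14). λ = (14 - 1)/(3 - 1) ≡ 13/2 mod 19. 2⁻¹ ≡ 10 (mod 19), so λ ≡ 16.
  x = λ² - 1 - 3 = 256 - 4 ≡ 5; y = λ·(1 - 5) - 1 ≡ 11. → (5, 11)
5G: (5, 11) + (3, 14). λ = (14 - 11)/(3 - 5) ≡ 3/17 mod 19. 17⁻¹ ≡ 9 (mod 19), so λ ≡ 8.
  x = λ² - 5 - 3 = 64 - 8 ≡ 18; y = λ·(5 - 18) - 11 ≡ 18. → (18, 18)
6G: (18, 18) + (3, 14). λ = (14 - 18)/(3 - 18) ≡ 15/4 mod 19. 4⁻¹ ≡ 5 (mod 19) since 4·5 = 20 ≡ 1, so λ ≡ 18.
  x = λ² - 18 - 3 = 324 - 21 ≡ 18; y = λ·(18 - 18) - 18 ≡ 1. → (18, 1)
7G: (18, 1) + (3, 14). λ = (14 - 1)/(3 - 18) ≡ 13/4 mod 19. 4⁻¹ ≡ 5 (mod 19), so λ ≡ 8.
  x = λ² - 18 - 3 = 64 - 21 ≡ 5; y = λ·(18 - 5) - 1 ≡ 8. → (5, 8)

(5, 8)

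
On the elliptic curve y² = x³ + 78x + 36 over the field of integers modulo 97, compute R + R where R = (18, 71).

(45, 75)

tangent at (18, 71): λ = (3·18² + 78)/(2·71) ≡ 80/45. 45⁻¹ ≡ 69 (mod 97) since 45·69 = 3105 ≡ 1, so λ ≡ 80·69 ≡ 88.
  x = λ² - 18 - 18 = 7744 - 36 ≡ 45; y = λ·(18 - 45) - 71 ≡ 75. → (45, 75)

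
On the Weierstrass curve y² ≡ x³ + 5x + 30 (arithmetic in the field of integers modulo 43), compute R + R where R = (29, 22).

tangent at (29, 22): λ = (3·29² + 5)/(2·22) ≡ 34/1. 1⁻¹ ≡ 1 (mod 43), so λ ≡ 34·1 ≡ 34.
  x = λ² - 29 - 29 = 1156 - 58 ≡ 23; y = λ·(29 - 23) - 22 ≡ 10. → (23, 10)

(23, 10)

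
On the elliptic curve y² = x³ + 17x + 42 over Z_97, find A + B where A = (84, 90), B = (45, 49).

(84, 90) + (45, 49). λ = (49 - 90)/(45 - 84) ≡ 56/58 mod 97. 58⁻¹ ≡ 92 (mod 97) since 58·92 = 5336 ≡ 1, so λ ≡ 11.
  x = λ² - 84 - 45 = 121 - 129 ≡ 89; y = λ·(84 - 89) - 90 ≡ 49. → (89, 49)

(89, 49)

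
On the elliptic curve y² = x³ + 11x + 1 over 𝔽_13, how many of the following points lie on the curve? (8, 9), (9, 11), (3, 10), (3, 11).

2

(8, 9): 9² ≡ 3, rhs ≡ 3 → on.
(9, 11): 11² ≡ 4, rhs ≡ 10 → off.
(3, 10): 10² ≡ 9, rhs ≡ 9 → on.
(3, 11): 11² ≡ 4, rhs ≡ 9 → off.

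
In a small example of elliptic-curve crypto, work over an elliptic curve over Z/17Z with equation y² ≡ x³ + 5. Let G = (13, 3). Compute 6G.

Double-and-add on 6 = (110)₂. Start with G = (13, 3) for the leading 1-bit.
double: tangent at (13, 3): λ = (3·13² + 0)/(2·3) ≡ 14/6. 6⁻¹ ≡ 3 (mod 17) since 6·3 = 18 ≡ 1, so λ ≡ 14·3 ≡ 8.
  x = λ² - 13 - 13 = 64 - 26 ≡ 4; y = λ·(13 - 4) - 3 ≡ 1. → (4, 1)
add G: (4, 1) + (13, 3). λ = (3 - 1)/(13 - 4) ≡ 2/9 mod 17. 9⁻¹ ≡ 2 (mod 17) since 9·2 = 18 ≡ 1, so λ ≡ 4.
  x = λ² - 4 - 13 = 16 - 17 ≡ 16; y = λ·(4 - 16) - 1 ≡ 2. → (16, 2)
double: tangent at (16, 2): λ = (3·16² + 0)/(2·2) ≡ 3/4. 4⁻¹ ≡ 13 (mod 17) since 4·13 = 52 ≡ 1, so λ ≡ 3·13 ≡ 5.
  x = λ² - 16 - 16 = 25 - 32 ≡ 10; y = λ·(16 - 10) - 2 ≡ 11. → (10, 11)

(10, 11)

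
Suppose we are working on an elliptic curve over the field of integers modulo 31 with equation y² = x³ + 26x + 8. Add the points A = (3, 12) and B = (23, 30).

(21, 9)

(3, 12) + (23, 30). λ = (30 - 12)/(23 - 3) ≡ 18/20 mod 31. 20⁻¹ ≡ 14 (mod 31) since 20·14 = 280 ≡ 1, so λ ≡ 4.
  x = λ² - 3 - 23 = 16 - 26 ≡ 21; y = λ·(3 - 21) - 12 ≡ 9. → (21, 9)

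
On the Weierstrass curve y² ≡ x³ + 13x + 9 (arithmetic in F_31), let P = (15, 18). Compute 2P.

(26, 6)

tangent at (15, 18): λ = (3·15² + 13)/(2·18) ≡ 6/5. 5⁻¹ ≡ 25 (mod 31), so λ ≡ 6·25 ≡ 26.
  x = λ² - 15 - 15 = 676 - 30 ≡ 26; y = λ·(15 - 26) - 18 ≡ 6. → (26, 6)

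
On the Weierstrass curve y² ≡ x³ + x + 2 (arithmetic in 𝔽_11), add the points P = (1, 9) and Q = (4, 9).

(1, 9) + (4, 9). λ = (9 - 9)/(4 - 1) ≡ 0/3 mod 11. 3⁻¹ ≡ 4 (mod 11) since 3·4 = 12 ≡ 1, so λ ≡ 0.
  x = λ² - 1 - 4 = 0 - 5 ≡ 6; y = λ·(1 - 6) - 9 ≡ 2. → (6, 2)

(6, 2)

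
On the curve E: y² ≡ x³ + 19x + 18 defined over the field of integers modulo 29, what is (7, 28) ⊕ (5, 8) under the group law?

(1, 3)

(7, 28) + (5, 8). λ = (8 - 28)/(5 - 7) ≡ 9/27 mod 29. 27⁻¹ ≡ 14 (mod 29), so λ ≡ 10.
  x = λ² - 7 - 5 = 100 - 12 ≡ 1; y = λ·(7 - 1) - 28 ≡ 3. → (1, 3)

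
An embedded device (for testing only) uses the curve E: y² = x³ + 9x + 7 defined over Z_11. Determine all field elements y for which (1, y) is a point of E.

none

x³ + 9x + 7 = 17 ≡ 6 (mod 11).
6 is a non-residue mod 11; no y exists.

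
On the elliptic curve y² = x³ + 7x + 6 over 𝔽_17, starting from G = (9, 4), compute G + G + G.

(15, 1)

Repeated addition: build up to 3G.
2G: tangent at (9, 4): λ = (3·9² + 7)/(2·4) ≡ 12/8. 8⁻¹ ≡ 15 (mod 17), so λ ≡ 12·15 ≡ 10.
  x = λ² - 9 - 9 = 100 - 18 ≡ 14; y = λ·(9 - 14) - 4 ≡ 14. → (14, 14)
3G: (14, 14) + (9, 4). λ = (4 - 14)/(9 - 14) ≡ 7/12 mod 17. 12⁻¹ ≡ 10 (mod 17) since 12·10 = 120 ≡ 1, so λ ≡ 2.
  x = λ² - 14 - 9 = 4 - 23 ≡ 15; y = λ·(14 - 15) - 14 ≡ 1. → (15, 1)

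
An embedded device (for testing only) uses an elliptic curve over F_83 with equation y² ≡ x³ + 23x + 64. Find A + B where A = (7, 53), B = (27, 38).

(34, 71)

(7, 53) + (27, 38). λ = (38 - 53)/(27 - 7) ≡ 68/20 mod 83. 20⁻¹ ≡ 54 (mod 83) since 20·54 = 1080 ≡ 1, so λ ≡ 20.
  x = λ² - 7 - 27 = 400 - 34 ≡ 34; y = λ·(7 - 34) - 53 ≡ 71. → (34, 71)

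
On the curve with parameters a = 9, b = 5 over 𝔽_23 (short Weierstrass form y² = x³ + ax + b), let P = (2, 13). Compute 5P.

Double-and-add on 5 = (101)₂. Start with P = (2, 13) for the leading 1-bit.
double: tangent at (2, 13): λ = (3·2² + 9)/(2·13) ≡ 21/3. 3⁻¹ ≡ 8 (mod 23), so λ ≡ 21·8 ≡ 7.
  x = λ² - 2 - 2 = 49 - 4 ≡ 22; y = λ·(2 - 22) - 13 ≡ 8. → (22, 8)
double: tangent at (22, 8): λ = (3·22² + 9)/(2·8) ≡ 12/16. 16⁻¹ ≡ 13 (mod 23), so λ ≡ 12·13 ≡ 18.
  x = λ² - 22 - 22 = 324 - 44 ≡ 4; y = λ·(22 - 4) - 8 ≡ 17. → (4, 17)
add P: (4, 17) + (2, 13). λ = (13 - 17)/(2 - 4) ≡ 19/21 mod 23. 21⁻¹ ≡ 11 (mod 23), so λ ≡ 2.
  x = λ² - 4 - 2 = 4 - 6 ≡ 21; y = λ·(4 - 21) - 17 ≡ 18. → (21, 18)

(21, 18)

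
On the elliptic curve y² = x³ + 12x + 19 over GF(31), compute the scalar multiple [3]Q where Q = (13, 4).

(9, 9)

Repeated addition: build up to 3Q.
2Q: tangent at (13, 4): λ = (3·13² + 12)/(2·4) ≡ 23/8. 8⁻¹ ≡ 4 (mod 31), so λ ≡ 23·4 ≡ 30.
  x = λ² - 13 - 13 = 900 - 26 ≡ 6; y = λ·(13 - 6) - 4 ≡ 20. → (6, 20)
3Q: (6, 20) + (13, 4). λ = (4 - 20)/(13 - 6) ≡ 15/7 mod 31. 7⁻¹ ≡ 9 (mod 31) since 7·9 = 63 ≡ 1, so λ ≡ 11.
  x = λ² - 6 - 13 = 121 - 19 ≡ 9; y = λ·(6 - 9) - 20 ≡ 9. → (9, 9)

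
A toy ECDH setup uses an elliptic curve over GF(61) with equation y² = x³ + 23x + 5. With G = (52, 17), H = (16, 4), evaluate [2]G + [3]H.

(26, 60)

First 2G:
Repeated addition: build up to 2G.
2G: tangent at (52, 17): λ = (3·52² + 23)/(2·17) ≡ 22/34. 34⁻¹ ≡ 9 (mod 61), so λ ≡ 22·9 ≡ 15.
  x = λ² - 52 - 52 = 225 - 104 ≡ 60; y = λ·(52 - 60) - 17 ≡ 46. → (60, 46)
2G = (60, 46).
Next 3H:
Repeated addition: build up to 3H.
2H: tangent at (16, 4): λ = (3·16² + 23)/(2·4) ≡ 59/8. 8⁻¹ ≡ 23 (mod 61), so λ ≡ 59·23 ≡ 15.
  x = λ² - 16 - 16 = 225 - 32 ≡ 10; y = λ·(16 - 10) - 4 ≡ 25. → (10, 25)
3H: (10, 25) + (16, 4). λ = (4 - 25)/(16 - 10) ≡ 40/6 mod 61. 6⁻¹ ≡ 51 (mod 61) since 6·51 = 306 ≡ 1, so λ ≡ 27.
  x = λ² - 10 - 16 = 729 - 26 ≡ 32; y = λ·(10 - 32) - 25 ≡ 52. → (32, 52)
3H = (32, 52).
Finally 2G + 3H:
(60, 46) + (32, 52). λ = (52 - 46)/(32 - 60) ≡ 6/33 mod 61. 33⁻¹ ≡ 37 (mod 61), so λ ≡ 39.
  x = λ² - 60 - 32 = 1521 - 92 ≡ 26; y = λ·(60 - 26) - 46 ≡ 60. → (26, 60)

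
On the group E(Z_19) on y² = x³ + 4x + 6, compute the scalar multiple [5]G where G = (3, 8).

Repeated addition: build up to 5G.
2G: tangent at (3, 8): λ = (3·3² + 4)/(2·8) ≡ 12/16. 16⁻¹ ≡ 6 (mod 19), so λ ≡ 12·6 ≡ 15.
  x = λ² - 3 - 3 = 225 - 6 ≡ 10; y = λ·(3 - 10) - 8 ≡ 1. → (10, 1)
3G: (10, 1) + (3, 8). λ = (8 - 1)/(3 - 10) ≡ 7/12 mod 19. 12⁻¹ ≡ 8 (mod 19), so λ ≡ 18.
  x = λ² - 10 - 3 = 324 - 13 ≡ 7; y = λ·(10 - 7) - 1 ≡ 15. → (7, 15)
4G: (7, 15) + (3, 8). λ = (8 - 15)/(3 - 7) ≡ 12/15 mod 19. 15⁻¹ ≡ 14 (mod 19) since 15·14 = 210 ≡ 1, so λ ≡ 16.
  x = λ² - 7 - 3 = 256 - 10 ≡ 18; y = λ·(7 - 18) - 15 ≡ 18. → (18, 18)
5G: (18, 18) + (3, 8). λ = (8 - 18)/(3 - 18) ≡ 9/4 mod 19. 4⁻¹ ≡ 5 (mod 19) since 4·5 = 20 ≡ 1, so λ ≡ 7.
  x = λ² - 18 - 3 = 49 - 21 ≡ 9; y = λ·(18 - 9) - 18 ≡ 7. → (9, 7)

(9, 7)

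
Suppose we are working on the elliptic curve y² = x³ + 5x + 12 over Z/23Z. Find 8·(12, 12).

(22, 12)

Write P = (12, 12).
Double-and-add on 8 = (1000)₂. Start with P = (12, 12) for the leading 1-bit.
double: tangent at (12, 12): λ = (3·12² + 5)/(2·12) ≡ 0/1. 1⁻¹ ≡ 1 (mod 23), so λ ≡ 0·1 ≡ 0.
  x = λ² - 12 - 12 = 0 - 24 ≡ 22; y = λ·(12 - 22) - 12 ≡ 11. → (22, 11)
double: tangent at (22, 11): λ = (3·22² + 5)/(2·11) ≡ 8/22. 22⁻¹ ≡ 22 (mod 23) since 22·22 = 484 ≡ 1, so λ ≡ 8·22 ≡ 15.
  x = λ² - 22 - 22 = 225 - 44 ≡ 20; y = λ·(22 - 20) - 11 ≡ 19. → (20, 19)
double: tangent at (20, 19): λ = (3·20² + 5)/(2·19) ≡ 9/15. 15⁻¹ ≡ 20 (mod 23) since 15·20 = 300 ≡ 1, so λ ≡ 9·20 ≡ 19.
  x = λ² - 20 - 20 = 361 - 40 ≡ 22; y = λ·(20 - 22) - 19 ≡ 12. → (22, 12)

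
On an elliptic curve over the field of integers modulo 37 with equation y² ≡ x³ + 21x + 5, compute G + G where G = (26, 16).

tangent at (26, 16): λ = (3·26² + 21)/(2·16) ≡ 14/32. 32⁻¹ ≡ 22 (mod 37) since 32·22 = 704 ≡ 1, so λ ≡ 14·22 ≡ 12.
  x = λ² - 26 - 26 = 144 - 52 ≡ 18; y = λ·(26 - 18) - 16 ≡ 6. → (18, 6)

(18, 6)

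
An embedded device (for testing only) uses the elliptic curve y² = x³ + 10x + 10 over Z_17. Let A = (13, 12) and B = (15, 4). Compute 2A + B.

First 2A:
Repeated addition: build up to 2A.
2A: tangent at (13, 12): λ = (3·13² + 10)/(2·12) ≡ 7/7. 7⁻¹ ≡ 5 (mod 17) since 7·5 = 35 ≡ 1, so λ ≡ 7·5 ≡ 1.
  x = λ² - 13 - 13 = 1 - 26 ≡ 9; y = λ·(13 - 9) - 12 ≡ 9. → (9, 9)
2A = (9, 9).
Finally 2A + B:
(9, 9) + (15, 4). λ = (4 - 9)/(15 - 9) ≡ 12/6 mod 17. 6⁻¹ ≡ 3 (mod 17) since 6·3 = 18 ≡ 1, so λ ≡ 2.
  x = λ² - 9 - 15 = 4 - 24 ≡ 14; y = λ·(9 - 14) - 9 ≡ 15. → (14, 15)

(14, 15)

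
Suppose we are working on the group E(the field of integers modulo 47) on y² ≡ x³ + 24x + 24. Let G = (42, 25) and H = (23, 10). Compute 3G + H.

(19, 30)

First 3G:
Repeated addition: build up to 3G.
2G: tangent at (42, 25): λ = (3·42² + 24)/(2·25) ≡ 5/3. 3⁻¹ ≡ 16 (mod 47) since 3·16 = 48 ≡ 1, so λ ≡ 5·16 ≡ 33.
  x = λ² - 42 - 42 = 1089 - 84 ≡ 18; y = λ·(42 - 18) - 25 ≡ 15. → (18, 15)
3G: (18, 15) + (42, 25). λ = (25 - 15)/(42 - 18) ≡ 10/24 mod 47. 24⁻¹ ≡ 2 (mod 47), so λ ≡ 20.
  x = λ² - 18 - 42 = 400 - 60 ≡ 11; y = λ·(18 - 11) - 15 ≡ 31. → (11, 31)
3G = (11, 31).
Finally 3G + H:
(11, 31) + (23, 10). λ = (10 - 31)/(23 - 11) ≡ 26/12 mod 47. 12⁻¹ ≡ 4 (mod 47), so λ ≡ 10.
  x = λ² - 11 - 23 = 100 - 34 ≡ 19; y = λ·(11 - 19) - 31 ≡ 30. → (19, 30)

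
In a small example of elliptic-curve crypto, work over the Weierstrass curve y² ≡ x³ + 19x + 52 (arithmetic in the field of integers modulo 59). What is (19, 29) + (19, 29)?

(28, 36)

tangent at (19, 29): λ = (3·19² + 19)/(2·29) ≡ 40/58. 58⁻¹ ≡ 58 (mod 59), so λ ≡ 40·58 ≡ 19.
  x = λ² - 19 - 19 = 361 - 38 ≡ 28; y = λ·(19 - 28) - 29 ≡ 36. → (28, 36)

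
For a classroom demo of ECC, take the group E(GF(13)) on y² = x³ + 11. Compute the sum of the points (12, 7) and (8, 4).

(9, 5)

(12, 7) + (8, 4). λ = (4 - 7)/(8 - 12) ≡ 10/9 mod 13. 9⁻¹ ≡ 3 (mod 13) since 9·3 = 27 ≡ 1, so λ ≡ 4.
  x = λ² - 12 - 8 = 16 - 20 ≡ 9; y = λ·(12 - 9) - 7 ≡ 5. → (9, 5)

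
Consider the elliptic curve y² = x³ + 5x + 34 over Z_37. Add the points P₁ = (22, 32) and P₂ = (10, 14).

(22, 32) + (10, 14). λ = (14 - 32)/(10 - 22) ≡ 19/25 mod 37. 25⁻¹ ≡ 3 (mod 37), so λ ≡ 20.
  x = λ² - 22 - 10 = 400 - 32 ≡ 35; y = λ·(22 - 35) - 32 ≡ 4. → (35, 4)

(35, 4)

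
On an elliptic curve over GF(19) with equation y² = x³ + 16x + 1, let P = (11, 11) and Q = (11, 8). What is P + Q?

O

The two points share x = 11 and their y-coordinates satisfy 11 + 8 ≡ 0 (mod 19), so they are inverses. Their sum is O.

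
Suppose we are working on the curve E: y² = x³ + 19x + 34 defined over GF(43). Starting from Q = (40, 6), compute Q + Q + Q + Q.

(1, 21)

Double-and-add on 4 = (100)₂. Start with Q = (40, 6) for the leading 1-bit.
double: tangent at (40, 6): λ = (3·40² + 19)/(2·6) ≡ 3/12. 12⁻¹ ≡ 18 (mod 43), so λ ≡ 3·18 ≡ 11.
  x = λ² - 40 - 40 = 121 - 80 ≡ 41; y = λ·(40 - 41) - 6 ≡ 26. → (41, 26)
double: tangent at (41, 26): λ = (3·41² + 19)/(2·26) ≡ 31/9. 9⁻¹ ≡ 24 (mod 43), so λ ≡ 31·24 ≡ 13.
  x = λ² - 41 - 41 = 169 - 82 ≡ 1; y = λ·(41 - 1) - 26 ≡ 21. → (1, 21)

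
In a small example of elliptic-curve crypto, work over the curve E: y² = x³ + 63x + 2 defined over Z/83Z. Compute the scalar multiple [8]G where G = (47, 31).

Double-and-add on 8 = (1000)₂. Start with G = (47, 31) for the leading 1-bit.
double: tangent at (47, 31): λ = (3·47² + 63)/(2·31) ≡ 50/62. 62⁻¹ ≡ 79 (mod 83), so λ ≡ 50·79 ≡ 49.
  x = λ² - 47 - 47 = 2401 - 94 ≡ 66; y = λ·(47 - 66) - 31 ≡ 34. → (66, 34)
double: tangent at (66, 34): λ = (3·66² + 63)/(2·34) ≡ 17/68. 68⁻¹ ≡ 11 (mod 83) since 68·11 = 748 ≡ 1, so λ ≡ 17·11 ≡ 21.
  x = λ² - 66 - 66 = 441 - 132 ≡ 60; y = λ·(66 - 60) - 34 ≡ 9. → (60, 9)
double: tangent at (60, 9): λ = (3·60² + 63)/(2·9) ≡ 73/18. 18⁻¹ ≡ 60 (mod 83), so λ ≡ 73·60 ≡ 64.
  x = λ² - 60 - 60 = 4096 - 120 ≡ 75; y = λ·(60 - 75) - 9 ≡ 27. → (75, 27)

(75, 27)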